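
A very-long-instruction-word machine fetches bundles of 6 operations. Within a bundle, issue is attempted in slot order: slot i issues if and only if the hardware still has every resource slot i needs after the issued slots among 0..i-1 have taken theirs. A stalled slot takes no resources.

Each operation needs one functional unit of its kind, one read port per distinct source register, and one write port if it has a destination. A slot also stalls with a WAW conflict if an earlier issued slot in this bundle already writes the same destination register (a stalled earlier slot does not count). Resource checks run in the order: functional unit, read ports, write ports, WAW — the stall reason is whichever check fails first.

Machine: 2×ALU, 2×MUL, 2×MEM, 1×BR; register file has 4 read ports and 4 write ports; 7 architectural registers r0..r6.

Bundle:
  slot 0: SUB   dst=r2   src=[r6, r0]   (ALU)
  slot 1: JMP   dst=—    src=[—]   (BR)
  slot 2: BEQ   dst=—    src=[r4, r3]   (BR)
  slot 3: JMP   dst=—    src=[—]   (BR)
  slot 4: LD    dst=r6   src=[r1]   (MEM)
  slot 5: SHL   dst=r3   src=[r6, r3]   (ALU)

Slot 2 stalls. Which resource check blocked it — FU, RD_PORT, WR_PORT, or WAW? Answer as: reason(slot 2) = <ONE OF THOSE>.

reason(slot 2) = FU

#0 ALU src=r6,r0 dispatched  <A:1 Mu:2 Ld:2 B:1 rd:2 wr:3>
#1 BR src=- dispatched  <A:1 Mu:2 Ld:2 B:0 rd:2 wr:3>
#2 BR src=r4,r3 held:FU  <A:1 Mu:2 Ld:2 B:0 rd:2 wr:3>
#3 BR src=- held:FU  <A:1 Mu:2 Ld:2 B:0 rd:2 wr:3>
#4 MEM src=r1 dispatched  <A:1 Mu:2 Ld:1 B:0 rd:1 wr:2>
#5 ALU src=r6,r3 held:RD_PORT  <A:1 Mu:2 Ld:1 B:0 rd:1 wr:2>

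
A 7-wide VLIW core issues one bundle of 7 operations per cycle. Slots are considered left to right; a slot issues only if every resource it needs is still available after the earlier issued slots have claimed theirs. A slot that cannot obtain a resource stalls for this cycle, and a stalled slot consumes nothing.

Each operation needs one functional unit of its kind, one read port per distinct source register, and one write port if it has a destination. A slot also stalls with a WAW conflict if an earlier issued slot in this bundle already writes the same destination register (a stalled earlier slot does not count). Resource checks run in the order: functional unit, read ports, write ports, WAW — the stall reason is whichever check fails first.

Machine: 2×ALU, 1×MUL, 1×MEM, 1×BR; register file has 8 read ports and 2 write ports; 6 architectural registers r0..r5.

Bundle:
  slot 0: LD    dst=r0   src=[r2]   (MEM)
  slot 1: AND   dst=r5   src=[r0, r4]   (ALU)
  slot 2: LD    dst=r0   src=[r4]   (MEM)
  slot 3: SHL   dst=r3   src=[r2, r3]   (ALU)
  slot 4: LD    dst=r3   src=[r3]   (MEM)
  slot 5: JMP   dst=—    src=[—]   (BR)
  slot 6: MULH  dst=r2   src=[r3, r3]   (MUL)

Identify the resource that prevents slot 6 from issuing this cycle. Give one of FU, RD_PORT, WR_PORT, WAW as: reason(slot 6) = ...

slot 0 (MEM): ISSUE — free A2,Mu1,Ld0,B1 rp7 wp1
slot 1 (ALU): ISSUE — free A1,Mu1,Ld0,B1 rp5 wp0
slot 2 (MEM): stall FU — free A1,Mu1,Ld0,B1 rp5 wp0
slot 3 (ALU): stall WR_PORT — free A1,Mu1,Ld0,B1 rp5 wp0
slot 4 (MEM): stall FU — free A1,Mu1,Ld0,B1 rp5 wp0
slot 5 (BR): ISSUE — free A1,Mu1,Ld0,B0 rp5 wp0
slot 6 (MUL): stall WR_PORT — free A1,Mu1,Ld0,B0 rp5 wp0

reason(slot 6) = WR_PORT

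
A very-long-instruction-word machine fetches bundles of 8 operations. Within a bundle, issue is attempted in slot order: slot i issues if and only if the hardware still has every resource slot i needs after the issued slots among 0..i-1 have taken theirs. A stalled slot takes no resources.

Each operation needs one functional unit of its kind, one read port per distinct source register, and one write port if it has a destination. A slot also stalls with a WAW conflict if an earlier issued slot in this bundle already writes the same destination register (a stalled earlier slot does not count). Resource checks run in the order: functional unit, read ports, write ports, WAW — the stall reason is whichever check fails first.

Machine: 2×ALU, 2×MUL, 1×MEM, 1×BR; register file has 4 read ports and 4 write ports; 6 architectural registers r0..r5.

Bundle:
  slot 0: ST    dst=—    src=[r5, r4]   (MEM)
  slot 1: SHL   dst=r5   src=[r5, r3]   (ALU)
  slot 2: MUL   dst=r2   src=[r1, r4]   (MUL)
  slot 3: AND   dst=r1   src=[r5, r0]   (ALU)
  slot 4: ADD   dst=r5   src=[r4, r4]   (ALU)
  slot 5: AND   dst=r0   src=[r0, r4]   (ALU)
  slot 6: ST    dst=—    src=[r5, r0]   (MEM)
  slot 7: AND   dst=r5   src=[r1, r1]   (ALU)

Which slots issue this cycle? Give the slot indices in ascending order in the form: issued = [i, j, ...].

issued = [0, 1]

[0] MEM needs rd=2 wr=0: ok; after: ALU=2 MUL=2 MEM=0 BR=1, R=2, W=4
[1] ALU needs rd=2 wr=1: ok; after: ALU=1 MUL=2 MEM=0 BR=1, R=0, W=3
[2] MUL needs rd=2 wr=1: RD_PORT; after: ALU=1 MUL=2 MEM=0 BR=1, R=0, W=3
[3] ALU needs rd=2 wr=1: RD_PORT; after: ALU=1 MUL=2 MEM=0 BR=1, R=0, W=3
[4] ALU needs rd=1 wr=1: RD_PORT; after: ALU=1 MUL=2 MEM=0 BR=1, R=0, W=3
[5] ALU needs rd=2 wr=1: RD_PORT; after: ALU=1 MUL=2 MEM=0 BR=1, R=0, W=3
[6] MEM needs rd=2 wr=0: FU; after: ALU=1 MUL=2 MEM=0 BR=1, R=0, W=3
[7] ALU needs rd=1 wr=1: RD_PORT; after: ALU=1 MUL=2 MEM=0 BR=1, R=0, W=3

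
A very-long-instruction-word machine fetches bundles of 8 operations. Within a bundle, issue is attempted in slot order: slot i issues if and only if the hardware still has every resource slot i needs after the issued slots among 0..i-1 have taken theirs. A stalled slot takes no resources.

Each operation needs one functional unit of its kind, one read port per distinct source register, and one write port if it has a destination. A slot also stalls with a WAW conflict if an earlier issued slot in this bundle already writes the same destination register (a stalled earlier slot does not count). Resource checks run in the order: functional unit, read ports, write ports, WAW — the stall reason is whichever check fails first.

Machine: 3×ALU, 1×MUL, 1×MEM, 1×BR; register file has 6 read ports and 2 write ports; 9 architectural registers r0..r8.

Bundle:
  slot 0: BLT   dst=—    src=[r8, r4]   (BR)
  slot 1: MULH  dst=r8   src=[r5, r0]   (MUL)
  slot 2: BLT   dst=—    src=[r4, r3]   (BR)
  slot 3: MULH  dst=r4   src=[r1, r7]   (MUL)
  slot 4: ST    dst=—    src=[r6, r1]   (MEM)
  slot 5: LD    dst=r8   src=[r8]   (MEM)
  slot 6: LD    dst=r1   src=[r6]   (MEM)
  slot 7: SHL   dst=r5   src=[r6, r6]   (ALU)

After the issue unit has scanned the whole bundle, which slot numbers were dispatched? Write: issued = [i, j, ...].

(0) want 1×BR +2rd +0wr — yes → AL3|MU1|ME1|BR0|rd4|wr2
(1) want 1×MUL +2rd +1wr — yes → AL3|MU0|ME1|BR0|rd2|wr1
(2) want 1×BR +2rd +0wr — FU → AL3|MU0|ME1|BR0|rd2|wr1
(3) want 1×MUL +2rd +1wr — FU → AL3|MU0|ME1|BR0|rd2|wr1
(4) want 1×MEM +2rd +0wr — yes → AL3|MU0|ME0|BR0|rd0|wr1
(5) want 1×MEM +1rd +1wr — FU → AL3|MU0|ME0|BR0|rd0|wr1
(6) want 1×MEM +1rd +1wr — FU → AL3|MU0|ME0|BR0|rd0|wr1
(7) want 1×ALU +1rd +1wr — RD_PORT → AL3|MU0|ME0|BR0|rd0|wr1

issued = [0, 1, 4]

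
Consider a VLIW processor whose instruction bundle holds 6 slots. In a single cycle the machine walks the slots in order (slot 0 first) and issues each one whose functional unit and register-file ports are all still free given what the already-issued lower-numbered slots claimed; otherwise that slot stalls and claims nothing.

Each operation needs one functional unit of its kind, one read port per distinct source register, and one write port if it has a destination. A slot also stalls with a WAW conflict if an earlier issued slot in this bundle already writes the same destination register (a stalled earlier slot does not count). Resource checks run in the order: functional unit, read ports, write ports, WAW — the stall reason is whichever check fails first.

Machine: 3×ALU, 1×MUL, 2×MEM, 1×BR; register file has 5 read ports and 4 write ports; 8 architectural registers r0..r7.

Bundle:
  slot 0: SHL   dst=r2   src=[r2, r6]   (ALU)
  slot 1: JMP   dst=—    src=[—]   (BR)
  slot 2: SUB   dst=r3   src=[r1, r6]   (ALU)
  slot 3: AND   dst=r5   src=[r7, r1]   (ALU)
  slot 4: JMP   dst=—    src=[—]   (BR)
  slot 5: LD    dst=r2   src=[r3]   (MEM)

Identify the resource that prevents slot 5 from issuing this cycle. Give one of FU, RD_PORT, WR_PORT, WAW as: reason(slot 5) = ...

#0 ALU src=r2,r6 dispatched  <A:2 Mu:1 Ld:2 B:1 rd:3 wr:3>
#1 BR src=- dispatched  <A:2 Mu:1 Ld:2 B:0 rd:3 wr:3>
#2 ALU src=r1,r6 dispatched  <A:1 Mu:1 Ld:2 B:0 rd:1 wr:2>
#3 ALU src=r7,r1 held:RD_PORT  <A:1 Mu:1 Ld:2 B:0 rd:1 wr:2>
#4 BR src=- held:FU  <A:1 Mu:1 Ld:2 B:0 rd:1 wr:2>
#5 MEM src=r3 held:WAW  <A:1 Mu:1 Ld:2 B:0 rd:1 wr:2>

reason(slot 5) = WAW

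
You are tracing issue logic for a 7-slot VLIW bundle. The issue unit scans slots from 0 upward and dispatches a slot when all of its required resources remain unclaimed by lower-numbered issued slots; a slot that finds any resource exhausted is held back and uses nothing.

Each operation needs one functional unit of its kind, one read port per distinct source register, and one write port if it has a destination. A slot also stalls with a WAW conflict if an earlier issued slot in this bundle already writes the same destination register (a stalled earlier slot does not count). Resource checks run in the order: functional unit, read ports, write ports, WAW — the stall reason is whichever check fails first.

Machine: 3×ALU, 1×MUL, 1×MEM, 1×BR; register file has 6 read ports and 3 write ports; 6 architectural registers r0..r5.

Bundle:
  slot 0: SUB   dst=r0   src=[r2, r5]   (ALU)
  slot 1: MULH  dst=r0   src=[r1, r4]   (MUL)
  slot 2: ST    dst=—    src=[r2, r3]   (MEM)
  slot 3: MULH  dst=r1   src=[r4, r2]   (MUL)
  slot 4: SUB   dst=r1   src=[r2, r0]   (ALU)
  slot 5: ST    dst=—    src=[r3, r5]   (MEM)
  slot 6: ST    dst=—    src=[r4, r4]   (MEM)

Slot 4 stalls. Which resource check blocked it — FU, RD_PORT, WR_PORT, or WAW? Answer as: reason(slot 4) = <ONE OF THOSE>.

reason(slot 4) = RD_PORT

  0. ALU→r0 ⇒ go  {2A/1Mu/1Ld/1B | 4r 2w}
  1. MUL→r0 ⇒ no(WAW)  {2A/1Mu/1Ld/1B | 4r 2w}
  2. MEM ⇒ go  {2A/1Mu/0Ld/1B | 2r 2w}
  3. MUL→r1 ⇒ go  {2A/0Mu/0Ld/1B | 0r 1w}
  4. ALU→r1 ⇒ no(RD_PORT)  {2A/0Mu/0Ld/1B | 0r 1w}
  5. MEM ⇒ no(FU)  {2A/0Mu/0Ld/1B | 0r 1w}
  6. MEM ⇒ no(FU)  {2A/0Mu/0Ld/1B | 0r 1w}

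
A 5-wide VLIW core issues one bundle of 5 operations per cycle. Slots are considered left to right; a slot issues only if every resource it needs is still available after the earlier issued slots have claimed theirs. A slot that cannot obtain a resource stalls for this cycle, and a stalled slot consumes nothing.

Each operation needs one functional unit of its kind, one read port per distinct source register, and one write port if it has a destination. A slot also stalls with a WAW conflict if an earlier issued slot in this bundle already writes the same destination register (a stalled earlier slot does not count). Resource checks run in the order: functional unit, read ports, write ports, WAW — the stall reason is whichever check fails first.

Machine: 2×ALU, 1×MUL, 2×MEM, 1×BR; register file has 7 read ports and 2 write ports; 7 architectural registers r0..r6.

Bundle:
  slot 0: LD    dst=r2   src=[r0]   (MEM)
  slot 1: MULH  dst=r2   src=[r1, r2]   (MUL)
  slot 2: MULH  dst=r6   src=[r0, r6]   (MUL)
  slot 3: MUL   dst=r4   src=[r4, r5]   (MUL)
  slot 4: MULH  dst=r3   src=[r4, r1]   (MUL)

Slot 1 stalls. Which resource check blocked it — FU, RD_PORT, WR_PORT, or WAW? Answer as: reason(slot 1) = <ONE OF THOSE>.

reason(slot 1) = WAW

[0] MEM needs rd=1 wr=1: ok; after: ALU=2 MUL=1 MEM=1 BR=1, R=6, W=1
[1] MUL needs rd=2 wr=1: WAW; after: ALU=2 MUL=1 MEM=1 BR=1, R=6, W=1
[2] MUL needs rd=2 wr=1: ok; after: ALU=2 MUL=0 MEM=1 BR=1, R=4, W=0
[3] MUL needs rd=2 wr=1: FU; after: ALU=2 MUL=0 MEM=1 BR=1, R=4, W=0
[4] MUL needs rd=2 wr=1: FU; after: ALU=2 MUL=0 MEM=1 BR=1, R=4, W=0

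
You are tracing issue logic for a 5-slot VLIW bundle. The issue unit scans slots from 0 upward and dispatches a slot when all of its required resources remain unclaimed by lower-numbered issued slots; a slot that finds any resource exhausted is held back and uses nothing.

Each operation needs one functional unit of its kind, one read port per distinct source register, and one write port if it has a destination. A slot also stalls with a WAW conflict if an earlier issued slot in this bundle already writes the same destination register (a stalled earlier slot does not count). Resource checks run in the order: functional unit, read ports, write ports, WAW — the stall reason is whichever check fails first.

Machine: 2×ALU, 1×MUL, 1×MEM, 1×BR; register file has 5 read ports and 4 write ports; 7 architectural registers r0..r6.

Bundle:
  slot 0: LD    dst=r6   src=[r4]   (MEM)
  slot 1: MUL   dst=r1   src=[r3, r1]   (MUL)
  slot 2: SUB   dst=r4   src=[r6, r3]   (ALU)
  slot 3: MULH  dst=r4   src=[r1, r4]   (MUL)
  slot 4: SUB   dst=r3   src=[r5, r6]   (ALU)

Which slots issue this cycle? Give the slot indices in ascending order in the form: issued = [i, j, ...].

slot 0 (MEM): ISSUE — free A2,Mu1,Ld0,B1 rp4 wp3
slot 1 (MUL): ISSUE — free A2,Mu0,Ld0,B1 rp2 wp2
slot 2 (ALU): ISSUE — free A1,Mu0,Ld0,B1 rp0 wp1
slot 3 (MUL): stall FU — free A1,Mu0,Ld0,B1 rp0 wp1
slot 4 (ALU): stall RD_PORT — free A1,Mu0,Ld0,B1 rp0 wp1

issued = [0, 1, 2]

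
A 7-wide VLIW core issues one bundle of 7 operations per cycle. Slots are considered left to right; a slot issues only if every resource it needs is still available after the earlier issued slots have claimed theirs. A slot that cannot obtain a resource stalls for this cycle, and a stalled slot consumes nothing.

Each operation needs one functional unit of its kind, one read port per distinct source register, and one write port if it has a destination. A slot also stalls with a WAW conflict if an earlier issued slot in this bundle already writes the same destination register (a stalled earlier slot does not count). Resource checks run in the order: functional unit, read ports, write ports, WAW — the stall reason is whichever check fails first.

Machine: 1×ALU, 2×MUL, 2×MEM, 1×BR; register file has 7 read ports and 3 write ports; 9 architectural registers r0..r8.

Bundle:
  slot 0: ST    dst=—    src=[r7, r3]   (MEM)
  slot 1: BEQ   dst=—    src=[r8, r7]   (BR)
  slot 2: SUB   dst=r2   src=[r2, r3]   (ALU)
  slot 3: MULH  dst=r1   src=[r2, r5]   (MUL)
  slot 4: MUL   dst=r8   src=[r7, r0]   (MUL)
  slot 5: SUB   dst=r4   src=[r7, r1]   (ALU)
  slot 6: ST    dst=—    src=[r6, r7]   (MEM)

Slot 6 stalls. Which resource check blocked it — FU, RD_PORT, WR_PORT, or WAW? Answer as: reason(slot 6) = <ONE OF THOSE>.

[0] MEM needs rd=2 wr=0: ok; after: ALU=1 MUL=2 MEM=1 BR=1, R=5, W=3
[1] BR needs rd=2 wr=0: ok; after: ALU=1 MUL=2 MEM=1 BR=0, R=3, W=3
[2] ALU needs rd=2 wr=1: ok; after: ALU=0 MUL=2 MEM=1 BR=0, R=1, W=2
[3] MUL needs rd=2 wr=1: RD_PORT; after: ALU=0 MUL=2 MEM=1 BR=0, R=1, W=2
[4] MUL needs rd=2 wr=1: RD_PORT; after: ALU=0 MUL=2 MEM=1 BR=0, R=1, W=2
[5] ALU needs rd=2 wr=1: FU; after: ALU=0 MUL=2 MEM=1 BR=0, R=1, W=2
[6] MEM needs rd=2 wr=0: RD_PORT; after: ALU=0 MUL=2 MEM=1 BR=0, R=1, W=2

reason(slot 6) = RD_PORT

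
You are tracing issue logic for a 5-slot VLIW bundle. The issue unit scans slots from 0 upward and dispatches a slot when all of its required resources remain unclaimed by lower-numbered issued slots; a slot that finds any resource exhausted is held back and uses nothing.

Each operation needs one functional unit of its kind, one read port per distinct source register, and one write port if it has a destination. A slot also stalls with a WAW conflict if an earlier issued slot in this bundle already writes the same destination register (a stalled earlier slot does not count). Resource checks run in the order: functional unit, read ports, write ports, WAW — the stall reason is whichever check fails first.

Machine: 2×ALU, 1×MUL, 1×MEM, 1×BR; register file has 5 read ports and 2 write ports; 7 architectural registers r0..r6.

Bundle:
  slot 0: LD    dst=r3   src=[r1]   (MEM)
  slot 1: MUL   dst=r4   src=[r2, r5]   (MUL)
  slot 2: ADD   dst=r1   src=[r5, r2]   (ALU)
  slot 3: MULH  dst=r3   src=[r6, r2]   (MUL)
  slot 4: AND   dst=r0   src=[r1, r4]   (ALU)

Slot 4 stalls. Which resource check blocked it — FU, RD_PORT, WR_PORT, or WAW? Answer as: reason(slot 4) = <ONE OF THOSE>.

  0. MEM→r3 ⇒ go  {2A/1Mu/0Ld/1B | 4r 1w}
  1. MUL→r4 ⇒ go  {2A/0Mu/0Ld/1B | 2r 0w}
  2. ALU→r1 ⇒ no(WR_PORT)  {2A/0Mu/0Ld/1B | 2r 0w}
  3. MUL→r3 ⇒ no(FU)  {2A/0Mu/0Ld/1B | 2r 0w}
  4. ALU→r0 ⇒ no(WR_PORT)  {2A/0Mu/0Ld/1B | 2r 0w}

reason(slot 4) = WR_PORT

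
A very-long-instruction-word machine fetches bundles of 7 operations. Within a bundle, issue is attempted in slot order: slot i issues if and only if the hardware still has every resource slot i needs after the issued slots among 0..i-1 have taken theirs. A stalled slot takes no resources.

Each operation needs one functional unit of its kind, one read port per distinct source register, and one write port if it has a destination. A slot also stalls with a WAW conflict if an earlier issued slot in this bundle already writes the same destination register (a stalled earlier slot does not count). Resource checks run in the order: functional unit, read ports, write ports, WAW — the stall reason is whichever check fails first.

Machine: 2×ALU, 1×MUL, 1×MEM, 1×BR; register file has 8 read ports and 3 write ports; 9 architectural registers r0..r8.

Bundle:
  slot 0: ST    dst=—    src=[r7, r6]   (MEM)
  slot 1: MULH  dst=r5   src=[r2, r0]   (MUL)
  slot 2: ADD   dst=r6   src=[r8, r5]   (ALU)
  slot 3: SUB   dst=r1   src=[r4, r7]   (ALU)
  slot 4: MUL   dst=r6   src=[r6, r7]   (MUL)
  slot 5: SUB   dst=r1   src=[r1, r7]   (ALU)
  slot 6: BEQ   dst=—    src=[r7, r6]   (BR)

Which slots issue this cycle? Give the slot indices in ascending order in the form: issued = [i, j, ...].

issued = [0, 1, 2, 3]

  0. MEM ⇒ go  {2A/1Mu/0Ld/1B | 6r 3w}
  1. MUL→r5 ⇒ go  {2A/0Mu/0Ld/1B | 4r 2w}
  2. ALU→r6 ⇒ go  {1A/0Mu/0Ld/1B | 2r 1w}
  3. ALU→r1 ⇒ go  {0A/0Mu/0Ld/1B | 0r 0w}
  4. MUL→r6 ⇒ no(FU)  {0A/0Mu/0Ld/1B | 0r 0w}
  5. ALU→r1 ⇒ no(FU)  {0A/0Mu/0Ld/1B | 0r 0w}
  6. BR ⇒ no(RD_PORT)  {0A/0Mu/0Ld/1B | 0r 0w}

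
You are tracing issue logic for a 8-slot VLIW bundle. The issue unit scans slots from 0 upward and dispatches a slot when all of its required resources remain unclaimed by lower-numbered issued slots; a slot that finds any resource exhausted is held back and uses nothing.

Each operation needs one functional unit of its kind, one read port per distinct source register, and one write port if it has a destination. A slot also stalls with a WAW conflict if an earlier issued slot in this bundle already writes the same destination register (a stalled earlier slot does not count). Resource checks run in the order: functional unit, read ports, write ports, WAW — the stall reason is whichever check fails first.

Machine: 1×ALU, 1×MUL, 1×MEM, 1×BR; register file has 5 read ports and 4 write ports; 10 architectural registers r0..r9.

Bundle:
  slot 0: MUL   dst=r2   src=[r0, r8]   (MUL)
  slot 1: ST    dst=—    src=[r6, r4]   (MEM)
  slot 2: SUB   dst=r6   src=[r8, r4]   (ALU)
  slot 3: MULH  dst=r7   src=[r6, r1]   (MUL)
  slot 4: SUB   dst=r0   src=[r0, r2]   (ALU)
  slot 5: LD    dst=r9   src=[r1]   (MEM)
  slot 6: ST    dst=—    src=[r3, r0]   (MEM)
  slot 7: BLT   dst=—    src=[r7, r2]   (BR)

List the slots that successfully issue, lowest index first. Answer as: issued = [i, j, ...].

slot 0 (MUL): ISSUE — free A1,Mu0,Ld1,B1 rp3 wp3
slot 1 (MEM): ISSUE — free A1,Mu0,Ld0,B1 rp1 wp3
slot 2 (ALU): stall RD_PORT — free A1,Mu0,Ld0,B1 rp1 wp3
slot 3 (MUL): stall FU — free A1,Mu0,Ld0,B1 rp1 wp3
slot 4 (ALU): stall RD_PORT — free A1,Mu0,Ld0,B1 rp1 wp3
slot 5 (MEM): stall FU — free A1,Mu0,Ld0,B1 rp1 wp3
slot 6 (MEM): stall FU — free A1,Mu0,Ld0,B1 rp1 wp3
slot 7 (BR): stall RD_PORT — free A1,Mu0,Ld0,B1 rp1 wp3

issued = [0, 1]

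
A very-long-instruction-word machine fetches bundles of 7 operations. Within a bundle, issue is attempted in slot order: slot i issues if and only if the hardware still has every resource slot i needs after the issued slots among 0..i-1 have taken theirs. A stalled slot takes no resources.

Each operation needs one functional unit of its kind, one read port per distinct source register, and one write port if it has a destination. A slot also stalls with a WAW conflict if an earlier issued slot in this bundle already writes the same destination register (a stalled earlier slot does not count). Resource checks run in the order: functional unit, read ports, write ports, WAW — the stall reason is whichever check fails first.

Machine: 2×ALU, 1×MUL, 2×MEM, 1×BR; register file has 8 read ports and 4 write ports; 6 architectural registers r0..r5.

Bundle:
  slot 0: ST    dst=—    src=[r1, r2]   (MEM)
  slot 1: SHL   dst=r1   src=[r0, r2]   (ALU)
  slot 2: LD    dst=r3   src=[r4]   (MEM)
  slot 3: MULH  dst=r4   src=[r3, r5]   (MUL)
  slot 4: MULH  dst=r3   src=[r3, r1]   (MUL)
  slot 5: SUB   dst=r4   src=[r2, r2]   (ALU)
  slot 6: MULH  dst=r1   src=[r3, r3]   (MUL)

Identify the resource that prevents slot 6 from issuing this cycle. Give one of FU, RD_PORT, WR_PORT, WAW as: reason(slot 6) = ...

reason(slot 6) = FU

[0] MEM needs rd=2 wr=0: ok; after: ALU=2 MUL=1 MEM=1 BR=1, R=6, W=4
[1] ALU needs rd=2 wr=1: ok; after: ALU=1 MUL=1 MEM=1 BR=1, R=4, W=3
[2] MEM needs rd=1 wr=1: ok; after: ALU=1 MUL=1 MEM=0 BR=1, R=3, W=2
[3] MUL needs rd=2 wr=1: ok; after: ALU=1 MUL=0 MEM=0 BR=1, R=1, W=1
[4] MUL needs rd=2 wr=1: FU; after: ALU=1 MUL=0 MEM=0 BR=1, R=1, W=1
[5] ALU needs rd=1 wr=1: WAW; after: ALU=1 MUL=0 MEM=0 BR=1, R=1, W=1
[6] MUL needs rd=1 wr=1: FU; after: ALU=1 MUL=0 MEM=0 BR=1, R=1, W=1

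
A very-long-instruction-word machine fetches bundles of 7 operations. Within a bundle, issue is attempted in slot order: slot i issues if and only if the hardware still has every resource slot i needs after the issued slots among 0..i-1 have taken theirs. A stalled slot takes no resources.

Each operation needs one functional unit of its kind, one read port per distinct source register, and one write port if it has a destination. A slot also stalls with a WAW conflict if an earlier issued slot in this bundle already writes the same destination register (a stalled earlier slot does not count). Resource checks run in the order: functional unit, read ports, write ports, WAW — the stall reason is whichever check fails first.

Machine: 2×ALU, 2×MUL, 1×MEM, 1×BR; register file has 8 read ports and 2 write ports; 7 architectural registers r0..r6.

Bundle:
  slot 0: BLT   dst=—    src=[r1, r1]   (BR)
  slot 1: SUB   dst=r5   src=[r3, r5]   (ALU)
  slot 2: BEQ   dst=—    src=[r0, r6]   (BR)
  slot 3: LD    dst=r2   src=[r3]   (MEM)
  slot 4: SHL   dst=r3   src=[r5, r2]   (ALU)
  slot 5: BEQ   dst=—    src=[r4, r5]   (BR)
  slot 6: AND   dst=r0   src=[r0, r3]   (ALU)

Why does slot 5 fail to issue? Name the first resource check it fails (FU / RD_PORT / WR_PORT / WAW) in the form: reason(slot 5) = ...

reason(slot 5) = FU

(0) want 1×BR +1rd +0wr — yes → AL2|MU2|ME1|BR0|rd7|wr2
(1) want 1×ALU +2rd +1wr — yes → AL1|MU2|ME1|BR0|rd5|wr1
(2) want 1×BR +2rd +0wr — FU → AL1|MU2|ME1|BR0|rd5|wr1
(3) want 1×MEM +1rd +1wr — yes → AL1|MU2|ME0|BR0|rd4|wr0
(4) want 1×ALU +2rd +1wr — WR_PORT → AL1|MU2|ME0|BR0|rd4|wr0
(5) want 1×BR +2rd +0wr — FU → AL1|MU2|ME0|BR0|rd4|wr0
(6) want 1×ALU +2rd +1wr — WR_PORT → AL1|MU2|ME0|BR0|rd4|wr0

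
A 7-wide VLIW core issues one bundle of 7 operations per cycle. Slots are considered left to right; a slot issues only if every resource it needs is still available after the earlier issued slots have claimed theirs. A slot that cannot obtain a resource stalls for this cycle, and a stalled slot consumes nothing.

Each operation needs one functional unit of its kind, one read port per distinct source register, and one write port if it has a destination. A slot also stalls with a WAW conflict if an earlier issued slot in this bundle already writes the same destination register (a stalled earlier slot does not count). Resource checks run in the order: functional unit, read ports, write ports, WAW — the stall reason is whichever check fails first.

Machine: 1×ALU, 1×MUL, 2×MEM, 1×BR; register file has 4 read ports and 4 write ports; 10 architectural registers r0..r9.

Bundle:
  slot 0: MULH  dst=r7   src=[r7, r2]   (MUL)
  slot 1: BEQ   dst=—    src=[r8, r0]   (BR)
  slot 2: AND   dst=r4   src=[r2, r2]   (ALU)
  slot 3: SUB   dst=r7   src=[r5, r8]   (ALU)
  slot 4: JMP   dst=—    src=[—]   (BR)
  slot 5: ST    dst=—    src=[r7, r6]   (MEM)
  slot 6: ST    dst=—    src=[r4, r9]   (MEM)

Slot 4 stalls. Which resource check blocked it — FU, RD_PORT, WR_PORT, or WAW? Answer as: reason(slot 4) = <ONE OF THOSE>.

reason(slot 4) = FU

slot 0 (MUL): ISSUE — free A1,Mu0,Ld2,B1 rp2 wp3
slot 1 (BR): ISSUE — free A1,Mu0,Ld2,B0 rp0 wp3
slot 2 (ALU): stall RD_PORT — free A1,Mu0,Ld2,B0 rp0 wp3
slot 3 (ALU): stall RD_PORT — free A1,Mu0,Ld2,B0 rp0 wp3
slot 4 (BR): stall FU — free A1,Mu0,Ld2,B0 rp0 wp3
slot 5 (MEM): stall RD_PORT — free A1,Mu0,Ld2,B0 rp0 wp3
slot 6 (MEM): stall RD_PORT — free A1,Mu0,Ld2,B0 rp0 wp3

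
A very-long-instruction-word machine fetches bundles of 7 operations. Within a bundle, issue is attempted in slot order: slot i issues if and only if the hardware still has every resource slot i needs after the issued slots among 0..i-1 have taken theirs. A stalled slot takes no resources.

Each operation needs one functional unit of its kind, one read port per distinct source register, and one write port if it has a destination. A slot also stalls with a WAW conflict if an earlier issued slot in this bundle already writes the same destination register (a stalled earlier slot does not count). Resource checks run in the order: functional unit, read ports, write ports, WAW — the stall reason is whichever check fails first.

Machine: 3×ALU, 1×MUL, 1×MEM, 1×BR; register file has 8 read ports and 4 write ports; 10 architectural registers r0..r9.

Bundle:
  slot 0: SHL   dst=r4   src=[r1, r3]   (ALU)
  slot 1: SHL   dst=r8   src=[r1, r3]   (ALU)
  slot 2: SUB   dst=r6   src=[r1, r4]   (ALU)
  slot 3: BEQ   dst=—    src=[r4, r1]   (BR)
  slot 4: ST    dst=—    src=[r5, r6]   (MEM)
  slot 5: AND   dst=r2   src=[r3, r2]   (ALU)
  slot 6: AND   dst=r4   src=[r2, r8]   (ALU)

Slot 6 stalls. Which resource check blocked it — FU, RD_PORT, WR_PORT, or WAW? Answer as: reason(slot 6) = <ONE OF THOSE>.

reason(slot 6) = FU

slot 0 (ALU): ISSUE — free A2,Mu1,Ld1,B1 rp6 wp3
slot 1 (ALU): ISSUE — free A1,Mu1,Ld1,B1 rp4 wp2
slot 2 (ALU): ISSUE — free A0,Mu1,Ld1,B1 rp2 wp1
slot 3 (BR): ISSUE — free A0,Mu1,Ld1,B0 rp0 wp1
slot 4 (MEM): stall RD_PORT — free A0,Mu1,Ld1,B0 rp0 wp1
slot 5 (ALU): stall FU — free A0,Mu1,Ld1,B0 rp0 wp1
slot 6 (ALU): stall FU — free A0,Mu1,Ld1,B0 rp0 wp1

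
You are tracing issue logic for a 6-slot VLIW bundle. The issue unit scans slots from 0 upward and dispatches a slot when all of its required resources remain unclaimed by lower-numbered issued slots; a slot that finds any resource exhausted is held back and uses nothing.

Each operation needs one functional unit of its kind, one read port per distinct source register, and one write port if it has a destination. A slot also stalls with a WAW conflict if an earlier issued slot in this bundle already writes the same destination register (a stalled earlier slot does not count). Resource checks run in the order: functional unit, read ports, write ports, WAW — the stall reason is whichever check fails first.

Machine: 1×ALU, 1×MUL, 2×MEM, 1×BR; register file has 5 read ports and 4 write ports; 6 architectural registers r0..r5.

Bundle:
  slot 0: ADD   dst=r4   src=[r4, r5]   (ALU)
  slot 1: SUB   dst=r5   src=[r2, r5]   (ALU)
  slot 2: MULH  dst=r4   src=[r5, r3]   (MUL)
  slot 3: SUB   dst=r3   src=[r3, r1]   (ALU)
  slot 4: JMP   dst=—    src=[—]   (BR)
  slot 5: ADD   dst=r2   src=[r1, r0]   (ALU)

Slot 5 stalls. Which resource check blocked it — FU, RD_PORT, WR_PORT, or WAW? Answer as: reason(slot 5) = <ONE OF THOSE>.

reason(slot 5) = FU

(0) want 1×ALU +2rd +1wr — yes → AL0|MU1|ME2|BR1|rd3|wr3
(1) want 1×ALU +2rd +1wr — FU → AL0|MU1|ME2|BR1|rd3|wr3
(2) want 1×MUL +2rd +1wr — WAW → AL0|MU1|ME2|BR1|rd3|wr3
(3) want 1×ALU +2rd +1wr — FU → AL0|MU1|ME2|BR1|rd3|wr3
(4) want 1×BR +0rd +0wr — yes → AL0|MU1|ME2|BR0|rd3|wr3
(5) want 1×ALU +2rd +1wr — FU → AL0|MU1|ME2|BR0|rd3|wr3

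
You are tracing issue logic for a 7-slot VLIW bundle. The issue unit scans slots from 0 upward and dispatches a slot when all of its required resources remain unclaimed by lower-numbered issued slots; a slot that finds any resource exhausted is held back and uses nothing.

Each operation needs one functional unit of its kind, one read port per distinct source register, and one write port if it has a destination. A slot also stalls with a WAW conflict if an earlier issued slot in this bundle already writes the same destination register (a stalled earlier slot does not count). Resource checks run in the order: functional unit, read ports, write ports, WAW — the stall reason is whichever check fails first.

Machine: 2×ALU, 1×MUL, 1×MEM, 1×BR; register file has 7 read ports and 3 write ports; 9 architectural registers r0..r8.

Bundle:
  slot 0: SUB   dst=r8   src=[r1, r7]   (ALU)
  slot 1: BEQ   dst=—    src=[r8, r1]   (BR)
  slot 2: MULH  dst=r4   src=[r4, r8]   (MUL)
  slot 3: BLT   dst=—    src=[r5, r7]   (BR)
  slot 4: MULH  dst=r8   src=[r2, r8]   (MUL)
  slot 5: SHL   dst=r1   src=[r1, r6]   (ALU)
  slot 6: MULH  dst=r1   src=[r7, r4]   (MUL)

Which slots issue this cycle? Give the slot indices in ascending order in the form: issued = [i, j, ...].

(0) want 1×ALU +2rd +1wr — yes → AL1|MU1|ME1|BR1|rd5|wr2
(1) want 1×BR +2rd +0wr — yes → AL1|MU1|ME1|BR0|rd3|wr2
(2) want 1×MUL +2rd +1wr — yes → AL1|MU0|ME1|BR0|rd1|wr1
(3) want 1×BR +2rd +0wr — FU → AL1|MU0|ME1|BR0|rd1|wr1
(4) want 1×MUL +2rd +1wr — FU → AL1|MU0|ME1|BR0|rd1|wr1
(5) want 1×ALU +2rd +1wr — RD_PORT → AL1|MU0|ME1|BR0|rd1|wr1
(6) want 1×MUL +2rd +1wr — FU → AL1|MU0|ME1|BR0|rd1|wr1

issued = [0, 1, 2]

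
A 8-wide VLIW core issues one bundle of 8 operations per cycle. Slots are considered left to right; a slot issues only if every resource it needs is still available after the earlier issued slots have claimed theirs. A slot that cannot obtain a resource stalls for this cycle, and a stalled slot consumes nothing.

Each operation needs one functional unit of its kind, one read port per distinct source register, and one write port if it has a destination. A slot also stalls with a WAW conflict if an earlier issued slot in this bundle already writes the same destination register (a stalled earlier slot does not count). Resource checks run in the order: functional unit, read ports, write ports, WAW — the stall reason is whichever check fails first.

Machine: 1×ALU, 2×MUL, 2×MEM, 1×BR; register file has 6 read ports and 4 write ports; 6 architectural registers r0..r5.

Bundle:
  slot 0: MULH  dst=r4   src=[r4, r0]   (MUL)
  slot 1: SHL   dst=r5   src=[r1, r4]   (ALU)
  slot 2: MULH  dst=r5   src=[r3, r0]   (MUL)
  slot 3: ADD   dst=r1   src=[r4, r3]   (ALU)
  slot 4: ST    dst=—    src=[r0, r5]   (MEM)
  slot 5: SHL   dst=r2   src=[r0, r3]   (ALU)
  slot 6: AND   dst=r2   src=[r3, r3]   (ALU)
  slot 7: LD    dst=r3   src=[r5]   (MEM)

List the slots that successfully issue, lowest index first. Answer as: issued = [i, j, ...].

issued = [0, 1, 4]

#0 MUL src=r4,r0 dispatched  <A:1 Mu:1 Ld:2 B:1 rd:4 wr:3>
#1 ALU src=r1,r4 dispatched  <A:0 Mu:1 Ld:2 B:1 rd:2 wr:2>
#2 MUL src=r3,r0 held:WAW  <A:0 Mu:1 Ld:2 B:1 rd:2 wr:2>
#3 ALU src=r4,r3 held:FU  <A:0 Mu:1 Ld:2 B:1 rd:2 wr:2>
#4 MEM src=r0,r5 dispatched  <A:0 Mu:1 Ld:1 B:1 rd:0 wr:2>
#5 ALU src=r0,r3 held:FU  <A:0 Mu:1 Ld:1 B:1 rd:0 wr:2>
#6 ALU src=r3,r3 held:FU  <A:0 Mu:1 Ld:1 B:1 rd:0 wr:2>
#7 MEM src=r5 held:RD_PORT  <A:0 Mu:1 Ld:1 B:1 rd:0 wr:2>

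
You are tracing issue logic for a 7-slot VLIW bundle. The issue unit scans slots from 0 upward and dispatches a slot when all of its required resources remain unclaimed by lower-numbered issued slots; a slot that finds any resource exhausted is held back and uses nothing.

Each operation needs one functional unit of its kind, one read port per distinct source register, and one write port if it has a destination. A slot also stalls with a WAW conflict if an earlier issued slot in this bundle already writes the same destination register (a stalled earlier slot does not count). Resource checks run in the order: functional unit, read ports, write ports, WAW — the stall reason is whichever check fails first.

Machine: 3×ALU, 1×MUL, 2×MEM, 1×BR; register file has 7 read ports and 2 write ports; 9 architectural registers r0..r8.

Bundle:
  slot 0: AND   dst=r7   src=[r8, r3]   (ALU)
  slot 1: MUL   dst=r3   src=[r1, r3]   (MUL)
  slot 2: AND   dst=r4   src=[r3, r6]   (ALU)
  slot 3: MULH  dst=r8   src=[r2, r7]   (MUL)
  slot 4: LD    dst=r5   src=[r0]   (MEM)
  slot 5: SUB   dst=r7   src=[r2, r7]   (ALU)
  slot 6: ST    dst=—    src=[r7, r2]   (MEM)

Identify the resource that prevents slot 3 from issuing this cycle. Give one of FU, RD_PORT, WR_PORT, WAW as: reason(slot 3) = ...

reason(slot 3) = FU

#0 ALU src=r8,r3 dispatched  <A:2 Mu:1 Ld:2 B:1 rd:5 wr:1>
#1 MUL src=r1,r3 dispatched  <A:2 Mu:0 Ld:2 B:1 rd:3 wr:0>
#2 ALU src=r3,r6 held:WR_PORT  <A:2 Mu:0 Ld:2 B:1 rd:3 wr:0>
#3 MUL src=r2,r7 held:FU  <A:2 Mu:0 Ld:2 B:1 rd:3 wr:0>
#4 MEM src=r0 held:WR_PORT  <A:2 Mu:0 Ld:2 B:1 rd:3 wr:0>
#5 ALU src=r2,r7 held:WR_PORT  <A:2 Mu:0 Ld:2 B:1 rd:3 wr:0>
#6 MEM src=r7,r2 dispatched  <A:2 Mu:0 Ld:1 B:1 rd:1 wr:0>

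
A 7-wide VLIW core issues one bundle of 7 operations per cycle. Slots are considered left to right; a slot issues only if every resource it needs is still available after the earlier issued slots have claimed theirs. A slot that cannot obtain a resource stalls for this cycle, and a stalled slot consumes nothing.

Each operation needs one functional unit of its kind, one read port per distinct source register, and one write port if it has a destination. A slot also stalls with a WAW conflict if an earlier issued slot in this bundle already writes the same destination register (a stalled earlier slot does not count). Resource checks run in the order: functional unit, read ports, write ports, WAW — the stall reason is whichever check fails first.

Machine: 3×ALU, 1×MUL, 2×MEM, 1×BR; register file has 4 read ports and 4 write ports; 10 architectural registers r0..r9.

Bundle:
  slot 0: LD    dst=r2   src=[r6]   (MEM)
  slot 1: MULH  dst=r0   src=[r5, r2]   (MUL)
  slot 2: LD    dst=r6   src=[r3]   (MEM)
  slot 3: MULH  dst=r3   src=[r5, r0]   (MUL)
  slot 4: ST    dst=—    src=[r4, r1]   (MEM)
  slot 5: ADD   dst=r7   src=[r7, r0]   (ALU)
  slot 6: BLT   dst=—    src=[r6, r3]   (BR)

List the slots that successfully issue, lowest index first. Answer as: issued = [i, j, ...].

slot 0 (MEM): ISSUE — free A3,Mu1,Ld1,B1 rp3 wp3
slot 1 (MUL): ISSUE — free A3,Mu0,Ld1,B1 rp1 wp2
slot 2 (MEM): ISSUE — free A3,Mu0,Ld0,B1 rp0 wp1
slot 3 (MUL): stall FU — free A3,Mu0,Ld0,B1 rp0 wp1
slot 4 (MEM): stall FU — free A3,Mu0,Ld0,B1 rp0 wp1
slot 5 (ALU): stall RD_PORT — free A3,Mu0,Ld0,B1 rp0 wp1
slot 6 (BR): stall RD_PORT — free A3,Mu0,Ld0,B1 rp0 wp1

issued = [0, 1, 2]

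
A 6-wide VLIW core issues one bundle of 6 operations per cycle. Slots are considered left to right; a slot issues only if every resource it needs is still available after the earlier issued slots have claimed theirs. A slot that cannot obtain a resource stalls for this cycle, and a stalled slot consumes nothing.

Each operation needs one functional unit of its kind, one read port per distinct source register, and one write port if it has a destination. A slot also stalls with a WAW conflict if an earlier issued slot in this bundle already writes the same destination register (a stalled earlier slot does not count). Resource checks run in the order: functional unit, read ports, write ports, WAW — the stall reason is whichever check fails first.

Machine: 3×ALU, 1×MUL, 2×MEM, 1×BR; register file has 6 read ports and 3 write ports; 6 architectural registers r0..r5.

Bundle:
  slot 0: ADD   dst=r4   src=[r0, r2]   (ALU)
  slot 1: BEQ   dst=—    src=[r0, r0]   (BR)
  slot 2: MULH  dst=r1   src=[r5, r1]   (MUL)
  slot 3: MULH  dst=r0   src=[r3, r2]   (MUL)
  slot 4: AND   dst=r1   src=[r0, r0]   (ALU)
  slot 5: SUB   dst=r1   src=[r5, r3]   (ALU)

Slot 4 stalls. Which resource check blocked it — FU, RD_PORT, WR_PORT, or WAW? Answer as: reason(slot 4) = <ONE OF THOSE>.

  0. ALU→r4 ⇒ go  {2A/1Mu/2Ld/1B | 4r 2w}
  1. BR ⇒ go  {2A/1Mu/2Ld/0B | 3r 2w}
  2. MUL→r1 ⇒ go  {2A/0Mu/2Ld/0B | 1r 1w}
  3. MUL→r0 ⇒ no(FU)  {2A/0Mu/2Ld/0B | 1r 1w}
  4. ALU→r1 ⇒ no(WAW)  {2A/0Mu/2Ld/0B | 1r 1w}
  5. ALU→r1 ⇒ no(RD_PORT)  {2A/0Mu/2Ld/0B | 1r 1w}

reason(slot 4) = WAW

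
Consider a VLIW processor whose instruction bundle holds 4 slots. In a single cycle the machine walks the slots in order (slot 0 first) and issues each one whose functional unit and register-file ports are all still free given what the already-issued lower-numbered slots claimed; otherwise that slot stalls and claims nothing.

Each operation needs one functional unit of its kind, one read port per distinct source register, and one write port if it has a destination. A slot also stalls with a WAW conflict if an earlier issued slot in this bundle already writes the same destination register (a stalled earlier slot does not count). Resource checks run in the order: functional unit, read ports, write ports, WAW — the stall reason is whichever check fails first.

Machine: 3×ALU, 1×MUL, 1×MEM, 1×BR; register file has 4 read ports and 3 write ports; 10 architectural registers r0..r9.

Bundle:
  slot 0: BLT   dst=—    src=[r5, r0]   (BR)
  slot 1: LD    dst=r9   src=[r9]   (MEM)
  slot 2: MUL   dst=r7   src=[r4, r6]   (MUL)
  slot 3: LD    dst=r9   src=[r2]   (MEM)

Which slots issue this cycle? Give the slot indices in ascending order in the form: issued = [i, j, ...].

issued = [0, 1]

  0. BR ⇒ go  {3A/1Mu/1Ld/0B | 2r 3w}
  1. MEM→r9 ⇒ go  {3A/1Mu/0Ld/0B | 1r 2w}
  2. MUL→r7 ⇒ no(RD_PORT)  {3A/1Mu/0Ld/0B | 1r 2w}
  3. MEM→r9 ⇒ no(FU)  {3A/1Mu/0Ld/0B | 1r 2w}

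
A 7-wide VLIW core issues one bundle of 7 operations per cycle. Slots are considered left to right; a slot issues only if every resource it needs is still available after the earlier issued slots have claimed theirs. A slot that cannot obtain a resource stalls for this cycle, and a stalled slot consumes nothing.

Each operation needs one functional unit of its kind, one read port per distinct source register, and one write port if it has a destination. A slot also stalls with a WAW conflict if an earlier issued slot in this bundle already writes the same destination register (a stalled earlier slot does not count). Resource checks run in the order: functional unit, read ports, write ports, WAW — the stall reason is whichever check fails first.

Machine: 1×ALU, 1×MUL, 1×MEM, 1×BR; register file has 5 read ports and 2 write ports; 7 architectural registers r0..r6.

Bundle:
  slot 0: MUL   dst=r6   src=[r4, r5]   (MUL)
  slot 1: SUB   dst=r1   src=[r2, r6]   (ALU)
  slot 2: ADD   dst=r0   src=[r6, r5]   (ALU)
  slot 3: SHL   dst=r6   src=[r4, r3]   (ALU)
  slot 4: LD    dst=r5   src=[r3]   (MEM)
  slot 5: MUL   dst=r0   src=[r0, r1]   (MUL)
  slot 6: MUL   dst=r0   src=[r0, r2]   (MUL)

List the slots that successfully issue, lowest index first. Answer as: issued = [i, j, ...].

issued = [0, 1]

  0. MUL→r6 ⇒ go  {1A/0Mu/1Ld/1B | 3r 1w}
  1. ALU→r1 ⇒ go  {0A/0Mu/1Ld/1B | 1r 0w}
  2. ALU→r0 ⇒ no(FU)  {0A/0Mu/1Ld/1B | 1r 0w}
  3. ALU→r6 ⇒ no(FU)  {0A/0Mu/1Ld/1B | 1r 0w}
  4. MEM→r5 ⇒ no(WR_PORT)  {0A/0Mu/1Ld/1B | 1r 0w}
  5. MUL→r0 ⇒ no(FU)  {0A/0Mu/1Ld/1B | 1r 0w}
  6. MUL→r0 ⇒ no(FU)  {0A/0Mu/1Ld/1B | 1r 0w}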